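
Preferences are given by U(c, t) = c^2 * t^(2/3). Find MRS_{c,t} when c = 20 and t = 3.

MRS = 0.45

MU_c = 2·c·t^(2/3) and MU_t = 2/3·c^2·t^(-1/3).
MRS = MU_c/MU_t = (3)·t/c.
At (20, 3): MRS = 0.45.
That is, one extra unit of c is worth 0.45 units of t at the margin.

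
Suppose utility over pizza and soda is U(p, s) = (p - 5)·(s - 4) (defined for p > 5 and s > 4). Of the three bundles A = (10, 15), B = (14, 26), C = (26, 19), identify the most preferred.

Evaluate utility at each bundle:
U(A) = 55.
U(B) = 198.
U(C) = 315.
Highest utility is C, so C ≻ B ≻ A.

Bundle C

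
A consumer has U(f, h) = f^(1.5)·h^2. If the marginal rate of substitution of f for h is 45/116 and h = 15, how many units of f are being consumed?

MU_f = 1.5·√f·h^2 and MU_h = 2·f^(1.5)·h.
MRS = MU_f/MU_h = (0.75)·h/f.
Substitute h = 15: MRS = 11.25/f. Setting 11.25/f = 45/116 gives f = 11.25/(45/116) = 29.

f = 29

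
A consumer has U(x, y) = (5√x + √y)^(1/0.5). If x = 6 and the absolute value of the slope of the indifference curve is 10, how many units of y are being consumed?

y = 24

For CES with ρ = 0.5, MRS = (5/1)·√(y/x).
Setting (5/1)·√(y/6) = 10 gives √(y/6) = 2, so y/6 = 4 and y = 24.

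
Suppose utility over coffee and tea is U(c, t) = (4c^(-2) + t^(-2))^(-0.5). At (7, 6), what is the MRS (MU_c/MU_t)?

For CES with ρ = -2, MRS = (4/1)·(t/c)^3.
At (7, 6): MRS = 864/343.
So at (7, 6) the consumer would give up 864/343 units of t for one more unit of c.

MRS = 864/343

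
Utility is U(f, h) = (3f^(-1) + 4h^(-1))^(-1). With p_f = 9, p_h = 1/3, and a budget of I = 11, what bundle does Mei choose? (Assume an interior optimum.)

For CES with ρ = -1, MRS = (3/4)·(h/f)^2.
Tangency: set MRS = p_f/p_h = 9/(1/3) = 27.
So (h/f)^2 = 36; taking the square root, h/f = 6, i.e. h = 6·f.
Substitute into the budget 9·f + (1/3)·h = 11: 11·f = 11, so f* = 1 and h* = 6·1 = 6.

f* = 1, h* = 6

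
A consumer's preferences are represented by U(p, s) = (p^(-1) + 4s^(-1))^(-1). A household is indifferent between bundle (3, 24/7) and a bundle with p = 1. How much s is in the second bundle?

s = 8

U depends on (p, s) only through S = p^(-1) + 4s^(-1), so equal utility means equal S. At (3, 24/7): S = 1.5.
With p = 1: 1^(-1) = 1, so 4s^(-1) = 1.5 − 1 = 0.5, i.e. s^(-1) = 0.125.
Hence s = 1/0.125 = 8.
Check: U(1, 8) = 0.6667.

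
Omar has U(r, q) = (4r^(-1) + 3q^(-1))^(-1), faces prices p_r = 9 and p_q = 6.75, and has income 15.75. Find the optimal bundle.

For CES with ρ = -1, MRS = (4/3)·(q/r)^2.
Tangency: set MRS = p_r/p_q = 9/6.75 = 4/3.
So (q/r)^2 = 1; taking the square root, q/r = 1, i.e. q = r.
Substitute into the budget 9·r + 6.75·q = 15.75: 15.75·r = 15.75, so r* = 1 and q* = 1.

r* = 1, q* = 1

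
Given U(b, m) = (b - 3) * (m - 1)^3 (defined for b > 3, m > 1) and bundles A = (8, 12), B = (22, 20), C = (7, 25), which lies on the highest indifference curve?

Bundle B

Evaluate utility at each bundle:
U(A) = 6655.
U(B) = 130321.
U(C) = 55296.
Highest utility is B, so B ≻ C ≻ A.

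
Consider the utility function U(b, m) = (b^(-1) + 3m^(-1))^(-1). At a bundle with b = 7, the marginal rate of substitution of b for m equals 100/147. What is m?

For CES with ρ = -1, MRS = (1/3)·(m/b)^2.
Setting (1/3)·(m/7)^2 = 100/147 gives (m/7)^2 = 100/49, so m/7 = 10/7 and m = 10.

m = 10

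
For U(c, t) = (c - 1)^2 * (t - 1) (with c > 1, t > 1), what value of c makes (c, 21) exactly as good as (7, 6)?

c = 4

U(7, 6) = 180.
Set U(c, 21) = 180 and solve.
With t = 21: (21 − 1) = 20, so (c − 1)^2 = 180/20 = 9.
Taking the square root (with c > 1): c − 1 = 3, so c = 4.
Check: U(4, 21) = 180.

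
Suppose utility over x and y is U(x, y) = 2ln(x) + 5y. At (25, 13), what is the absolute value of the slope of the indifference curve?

MRS = 2/125

MU_x = 2/x, MU_y = 5.
MRS = 2/x ÷ 5.
At (25, 13): MRS = 2/125.
So at (25, 13) the consumer would give up 2/125 units of y for one more unit of x.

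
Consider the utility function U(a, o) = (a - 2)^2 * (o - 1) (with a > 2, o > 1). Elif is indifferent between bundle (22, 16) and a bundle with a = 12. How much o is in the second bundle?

o = 61

U(22, 16) = 6000.
Set U(12, o) = 6000 and solve.
With a = 12: (12 − 2)^2 = 100, so (o − 1) = 6000/100 = 60.
So o = 1 + 60 = 61.
Check: U(12, 61) = 6000.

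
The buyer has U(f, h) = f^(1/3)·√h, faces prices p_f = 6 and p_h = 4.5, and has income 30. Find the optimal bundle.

f* = 2, h* = 4

MU_f = 1/3·f^(-2/3)·√h and MU_h = 0.5·f^(1/3)·h^(-0.5).
MRS = MU_f/MU_h = (2/3)·h/f.
Tangency: set MRS = p_f/p_h = 6/4.5 = 4/3.
So (2/3)·h/f = 4/3, i.e. h = 2·f.
Substitute into the budget 6·f + 4.5·h = 30: 15·f = 30, so f* = 2.
Then h* = 2·2 = 4.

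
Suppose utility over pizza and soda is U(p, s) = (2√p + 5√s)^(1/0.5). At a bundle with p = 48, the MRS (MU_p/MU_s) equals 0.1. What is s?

s = 3

For CES with ρ = 0.5, MRS = (2/5)·√(s/p).
Setting (2/5)·√(s/48) = 0.1 gives √(s/48) = 0.25, so s/48 = 1/16 and s = 3.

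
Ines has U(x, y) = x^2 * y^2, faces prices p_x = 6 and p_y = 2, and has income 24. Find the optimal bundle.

MU_x = 2·x·y^2 and MU_y = 2·x^2·y.
MRS = MU_x/MU_y = y/x.
Tangency: set MRS = p_x/p_y = 6/2 = 3.
So y/x = 3, i.e. y = 3·x.
Substitute into the budget 6·x + 2·y = 24: 12·x = 24, so x* = 2.
Then y* = 3·2 = 6.

x* = 2, y* = 6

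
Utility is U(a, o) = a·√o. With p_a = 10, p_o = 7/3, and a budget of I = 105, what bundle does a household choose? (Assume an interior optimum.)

MU_a = √o and MU_o = 0.5·a·o^(-0.5).
MRS = MU_a/MU_o = (2)·o/a.
Tangency: set MRS = p_a/p_o = 10/(7/3) = 30/7.
So (2)·o/a = 30/7, i.e. o = (15/7)·a.
Substitute into the budget 10·a + (7/3)·o = 105: 15·a = 105, so a* = 7.
Then o* = (15/7)·7 = 15.

a* = 7, o* = 15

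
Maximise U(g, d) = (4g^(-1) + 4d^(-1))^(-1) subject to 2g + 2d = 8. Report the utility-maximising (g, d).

For CES with ρ = -1, MRS = (d/g)^2.
Tangency: set MRS = p_g/p_d = 2/2 = 1.
So (d/g)^2 = 1; taking the square root, d/g = 1, i.e. d = g.
Substitute into the budget 2·g + 2·d = 8: 4·g = 8, so g* = 2 and d* = 2.

g* = 2, d* = 2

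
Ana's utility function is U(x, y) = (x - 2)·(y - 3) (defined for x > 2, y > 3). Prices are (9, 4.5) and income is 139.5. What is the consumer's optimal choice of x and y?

MU_x = (y−3), MU_y = (x−2).
MRS = (y−3)/(x−2).
Tangency: set MRS = p_x/p_y = 9/4.5 = 2.
So (y − 3)/(x − 2) = 2, i.e. (y − 3) = 2·(x − 2).
Rewrite the budget in excess-of-subsistence terms: 9·(x − 2) + 4.5·(y − 3) = 139.5 − 9·2 − 4.5·3 = 108.
Substituting, 18·(x − 2) = 108, so x − 2 = 6 and x* = 8.
Then y − 3 = 2·6 = 12, so y* = 15.

x* = 8, y* = 15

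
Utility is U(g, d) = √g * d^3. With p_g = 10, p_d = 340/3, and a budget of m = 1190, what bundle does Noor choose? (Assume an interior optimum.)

MU_g = 0.5·g^(-0.5)·d^3 and MU_d = 3·√g·d^2.
MRS = MU_g/MU_d = (1/6)·d/g.
Tangency: set MRS = p_g/p_d = 10/(340/3) = 3/34.
So (1/6)·d/g = 3/34, i.e. d = (9/17)·g.
Substitute into the budget 10·g + (340/3)·d = 1190: 70·g = 1190, so g* = 17.
Then d* = (9/17)·17 = 9.

g* = 17, d* = 9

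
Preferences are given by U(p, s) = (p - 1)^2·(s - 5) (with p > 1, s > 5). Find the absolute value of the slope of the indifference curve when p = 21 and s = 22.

MRS = 1.7

MU_p = 2·(p−1)·(s−5), MU_s = (p−1)^2.
MRS = (2/1)·(s−5)/(p−1).
At (21, 22): MRS = 1.7.
So at (21, 22) the consumer would give up 1.7 units of s for one more unit of p.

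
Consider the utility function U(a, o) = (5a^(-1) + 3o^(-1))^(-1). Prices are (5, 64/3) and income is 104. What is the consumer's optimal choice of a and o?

For CES with ρ = -1, MRS = (5/3)·(o/a)^2.
Tangency: set MRS = p_a/p_o = 5/(64/3) = 15/64.
So (o/a)^2 = 9/64; taking the square root, o/a = 0.375, i.e. o = 0.375·a.
Substitute into the budget 5·a + (64/3)·o = 104: 13·a = 104, so a* = 8 and o* = 0.375·8 = 3.

a* = 8, o* = 3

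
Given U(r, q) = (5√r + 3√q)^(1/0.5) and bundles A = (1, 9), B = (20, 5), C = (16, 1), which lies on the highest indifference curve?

Bundle B

Evaluate utility at each bundle:
U(A) = 196.000.
U(B) = 845.000.
U(C) = 529.000.
Highest utility is B, so B ≻ C ≻ A.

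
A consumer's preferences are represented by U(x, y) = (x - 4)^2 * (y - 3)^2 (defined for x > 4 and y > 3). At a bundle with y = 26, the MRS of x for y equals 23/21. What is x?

MU_x = 2·(x−4)·(y−3)^2, MU_y = 2·(x−4)^2·(y−3).
MRS = (y−3)/(x−4).
Substitute y = 26: MRS = 23/(x − 4). Setting this equal to 23/21 gives x − 4 = 23/(23/21) = 21, so x = 25.

x = 25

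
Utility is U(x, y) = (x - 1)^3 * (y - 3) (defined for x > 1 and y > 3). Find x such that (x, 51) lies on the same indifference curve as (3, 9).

U(3, 9) = 48.
Set U(x, 51) = 48 and solve.
With y = 51: (51 − 3) = 48, so (x − 1)^3 = 48/48 = 1.
Taking the cube root (with x > 1): x − 1 = 1, so x = 2.
Check: U(2, 51) = 48.

x = 2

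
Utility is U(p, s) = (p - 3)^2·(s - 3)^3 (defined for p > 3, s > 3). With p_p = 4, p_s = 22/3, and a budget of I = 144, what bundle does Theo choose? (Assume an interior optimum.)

p* = 14, s* = 12

MU_p = 2·(p−3)·(s−3)^3, MU_s = 3·(p−3)^2·(s−3)^2.
MRS = (2/3)·(s−3)/(p−3).
Tangency: set MRS = p_p/p_s = 4/(22/3) = 6/11.
So (2/3)·(s − 3)/(p − 3) = 6/11, i.e. (s − 3) = (9/11)·(p − 3).
Rewrite the budget in excess-of-subsistence terms: 4·(p − 3) + (22/3)·(s − 3) = 144 − 4·3 − (22/3)·3 = 110.
Substituting, 10·(p − 3) = 110, so p − 3 = 11 and p* = 14.
Then s − 3 = (9/11)·11 = 9, so s* = 12.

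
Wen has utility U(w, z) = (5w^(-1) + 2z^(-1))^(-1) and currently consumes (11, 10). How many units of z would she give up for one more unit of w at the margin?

MRS = 250/121

For CES with ρ = -1, MRS = (5/2)·(z/w)^2.
At (11, 10): MRS = 250/121.
The indifference curve has slope −250/121 at this bundle.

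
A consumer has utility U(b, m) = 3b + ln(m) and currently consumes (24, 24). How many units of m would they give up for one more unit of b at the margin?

MRS = 72

MU_b = 3, MU_m = 1/m.
MRS = 3 ÷ (1/m).
At (24, 24): MRS = 72.
That is, one extra unit of b is worth 72 units of m at the margin.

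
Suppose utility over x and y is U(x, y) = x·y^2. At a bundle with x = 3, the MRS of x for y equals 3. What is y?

MU_x = y^2 and MU_y = 2·x·y.
MRS = MU_x/MU_y = (1/2)·y/x.
Substitute x = 3: MRS = y/6. Setting y/6 = 3 gives y = 3·6 = 18.

y = 18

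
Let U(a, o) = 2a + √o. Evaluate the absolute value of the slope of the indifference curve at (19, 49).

MRS = 28

MU_a = 2, MU_o = 1/(2√o).
MRS = 2 ÷ (1/(2√o)).
At (19, 49): MRS = 28.
The indifference curve has slope −28 at this bundle.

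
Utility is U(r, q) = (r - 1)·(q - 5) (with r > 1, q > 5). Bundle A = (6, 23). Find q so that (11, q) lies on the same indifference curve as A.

U(6, 23) = 90.
Set U(11, q) = 90 and solve.
With r = 11: (11 − 1) = 10, so (q − 5) = 90/10 = 9.
So q = 5 + 9 = 14.
Check: U(11, 14) = 90.

q = 14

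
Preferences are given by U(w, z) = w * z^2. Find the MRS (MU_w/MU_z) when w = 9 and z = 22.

MRS = 11/9

MU_w = z^2 and MU_z = 2·w·z.
MRS = MU_w/MU_z = (1/2)·z/w.
At (9, 22): MRS = 11/9.
That is, one extra unit of w is worth 11/9 units of z at the margin.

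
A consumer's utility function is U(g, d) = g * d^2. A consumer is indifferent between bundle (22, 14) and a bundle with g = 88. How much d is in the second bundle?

U(22, 14) = 4312.
Set U(88, d) = 4312 and solve.
With g = 88: d^2 = 4312/88 = 49; taking the square root, d = 7.
Check: U(88, 7) = 4312.

d = 7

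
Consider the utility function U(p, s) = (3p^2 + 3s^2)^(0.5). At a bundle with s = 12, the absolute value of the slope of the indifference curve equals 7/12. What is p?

p = 7

For CES with ρ = 2, MRS = (s/p)^(-1).
Setting (12/p)^(-1) = 7/12 gives 12/p = 12/7 and p = 7.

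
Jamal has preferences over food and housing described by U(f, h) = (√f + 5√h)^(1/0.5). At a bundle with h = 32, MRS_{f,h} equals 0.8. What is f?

f = 2

For CES with ρ = 0.5, MRS = (1/5)·√(h/f).
Setting (1/5)·√(32/f) = 0.8 gives √(32/f) = 4, so 32/f = 16 and f = 2.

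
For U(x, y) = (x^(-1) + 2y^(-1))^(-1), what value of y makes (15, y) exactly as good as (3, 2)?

U depends on (x, y) only through S = x^(-1) + 2y^(-1), so equal utility means equal S. At (3, 2): S = 4/3.
With x = 15: 15^(-1) = 1/15, so 2y^(-1) = 4/3 − 1/15 = 19/15, i.e. y^(-1) = 19/30.
Hence y = 1/(19/30) = 30/19.
Check: U(15, 30/19) = 0.75.

y = 30/19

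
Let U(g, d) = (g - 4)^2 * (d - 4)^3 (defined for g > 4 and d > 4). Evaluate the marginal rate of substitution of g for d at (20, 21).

MRS = 17/24

MU_g = 2·(g−4)·(d−4)^3, MU_d = 3·(g−4)^2·(d−4)^2.
MRS = (2/3)·(d−4)/(g−4).
At (20, 21): MRS = 17/24.
The indifference curve has slope −17/24 at this bundle.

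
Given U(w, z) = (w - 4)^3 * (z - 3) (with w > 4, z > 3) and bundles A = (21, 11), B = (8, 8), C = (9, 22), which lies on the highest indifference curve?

Bundle A

Evaluate utility at each bundle:
U(A) = 39304.
U(B) = 320.
U(C) = 2375.
Highest utility is A, so A ≻ C ≻ B.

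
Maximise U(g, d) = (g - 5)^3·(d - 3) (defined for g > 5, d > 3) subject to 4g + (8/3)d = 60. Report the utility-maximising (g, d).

g* = 11, d* = 6

MU_g = 3·(g−5)^2·(d−3), MU_d = (g−5)^3.
MRS = (3/1)·(d−3)/(g−5).
Tangency: set MRS = p_g/p_d = 4/(8/3) = 1.5.
So (3/1)·(d − 3)/(g − 5) = 1.5, i.e. (d − 3) = 0.5·(g − 5).
Rewrite the budget in excess-of-subsistence terms: 4·(g − 5) + (8/3)·(d − 3) = 60 − 4·5 − (8/3)·3 = 32.
Substituting, (16/3)·(g − 5) = 32, so g − 5 = 6 and g* = 11.
Then d − 3 = 0.5·6 = 3, so d* = 6.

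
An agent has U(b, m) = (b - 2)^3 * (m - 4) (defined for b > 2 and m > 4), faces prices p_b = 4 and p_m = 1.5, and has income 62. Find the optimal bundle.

MU_b = 3·(b−2)^2·(m−4), MU_m = (b−2)^3.
MRS = (3/1)·(m−4)/(b−2).
Tangency: set MRS = p_b/p_m = 4/1.5 = 8/3.
So (3/1)·(m − 4)/(b − 2) = 8/3, i.e. (m − 4) = (8/9)·(b − 2).
Rewrite the budget in excess-of-subsistence terms: 4·(b − 2) + 1.5·(m − 4) = 62 − 4·2 − 1.5·4 = 48.
Substituting, (16/3)·(b − 2) = 48, so b − 2 = 9 and b* = 11.
Then m − 4 = (8/9)·9 = 8, so m* = 12.

b* = 11, m* = 12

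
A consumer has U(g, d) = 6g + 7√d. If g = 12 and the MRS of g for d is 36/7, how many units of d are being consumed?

MU_g = 6, MU_d = 7/(2√d).
MRS = 6 ÷ (7/(2√d)).
MRS depends only on d: (12/7)·√d = 36/7 ⇒ √d = (36/7)/(12/7) = 3 ⇒ d = 9.

d = 9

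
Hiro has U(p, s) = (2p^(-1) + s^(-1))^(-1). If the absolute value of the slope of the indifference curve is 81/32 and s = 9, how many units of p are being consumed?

p = 8

For CES with ρ = -1, MRS = (2/1)·(s/p)^2.
Setting (2/1)·(9/p)^2 = 81/32 gives (9/p)^2 = 81/64, so 9/p = 1.125 and p = 8.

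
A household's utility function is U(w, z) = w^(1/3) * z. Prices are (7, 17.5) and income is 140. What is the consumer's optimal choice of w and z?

w* = 5, z* = 6

MU_w = 1/3·w^(-2/3)·z and MU_z = w^(1/3).
MRS = MU_w/MU_z = (1/3)·z/w.
Tangency: set MRS = p_w/p_z = 7/17.5 = 0.4.
So (1/3)·z/w = 0.4, i.e. z = 1.2·w.
Substitute into the budget 7·w + 17.5·z = 140: 28·w = 140, so w* = 5.
Then z* = 1.2·5 = 6.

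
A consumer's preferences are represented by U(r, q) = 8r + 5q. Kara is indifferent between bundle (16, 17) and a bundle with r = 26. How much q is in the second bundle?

q = 1

U(16, 17) = 213.
Set U(26, q) = 213 and solve.
8·26 + 5q = 213 ⇒ 5q = 5 ⇒ q = 1.
Check: U(26, 1) = 213.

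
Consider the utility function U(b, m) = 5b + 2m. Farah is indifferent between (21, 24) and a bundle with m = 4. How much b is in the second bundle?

b = 29

U(21, 24) = 153.
Set U(b, 4) = 153 and solve.
5b + 2·4 = 153 ⇒ 5b = 145 ⇒ b = 29.
Check: U(29, 4) = 153.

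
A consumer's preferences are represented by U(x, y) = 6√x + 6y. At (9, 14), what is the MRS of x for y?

MU_x = 6/(2√x), MU_y = 6.
MRS = 6/(2√x) ÷ 6.
At (9, 14): MRS = 1/6.
That is, one extra unit of x is worth 1/6 units of y at the margin.

MRS = 1/6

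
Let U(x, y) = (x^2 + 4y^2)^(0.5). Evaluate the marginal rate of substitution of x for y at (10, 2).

For CES with ρ = 2, MRS = (1/4)·(y/x)^(-1).
At (10, 2): MRS = 1.25.
That is, one extra unit of x is worth 1.25 units of y at the margin.

MRS = 1.25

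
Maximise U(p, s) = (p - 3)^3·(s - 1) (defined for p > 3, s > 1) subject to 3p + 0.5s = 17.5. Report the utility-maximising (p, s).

p* = 5, s* = 5

MU_p = 3·(p−3)^2·(s−1), MU_s = (p−3)^3.
MRS = (3/1)·(s−1)/(p−3).
Tangency: set MRS = p_p/p_s = 3/0.5 = 6.
So (3/1)·(s − 1)/(p − 3) = 6, i.e. (s − 1) = 2·(p − 3).
Rewrite the budget in excess-of-subsistence terms: 3·(p − 3) + 0.5·(s − 1) = 17.5 − 3·3 − 0.5·1 = 8.
Substituting, 4·(p − 3) = 8, so p − 3 = 2 and p* = 5.
Then s − 1 = 2·2 = 4, so s* = 5.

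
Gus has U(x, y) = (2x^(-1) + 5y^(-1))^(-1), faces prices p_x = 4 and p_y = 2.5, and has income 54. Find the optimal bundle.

For CES with ρ = -1, MRS = (2/5)·(y/x)^2.
Tangency: set MRS = p_x/p_y = 4/2.5 = 1.6.
So (y/x)^2 = 4; taking the square root, y/x = 2, i.e. y = 2·x.
Substitute into the budget 4·x + 2.5·y = 54: 9·x = 54, so x* = 6 and y* = 2·6 = 12.

x* = 6, y* = 12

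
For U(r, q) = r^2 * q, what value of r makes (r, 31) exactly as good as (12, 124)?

r = 24

U(12, 124) = 17856.
Set U(r, 31) = 17856 and solve.
With q = 31: r^2 = 17856/31 = 576; taking the square root, r = 24.
Check: U(24, 31) = 17856.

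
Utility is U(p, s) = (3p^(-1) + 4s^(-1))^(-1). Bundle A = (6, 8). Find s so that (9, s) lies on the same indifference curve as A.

s = 6

U depends on (p, s) only through S = 3p^(-1) + 4s^(-1), so equal utility means equal S. At (6, 8): S = 1.
With p = 9: 3·9^(-1) = 1/3, so 4s^(-1) = 1 − 1/3 = 2/3, i.e. s^(-1) = 1/6.
Hence s = 1/(1/6) = 6.
Check: U(9, 6) = 1.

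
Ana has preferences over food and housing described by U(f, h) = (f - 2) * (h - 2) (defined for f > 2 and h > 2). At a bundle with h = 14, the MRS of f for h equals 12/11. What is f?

MU_f = (h−2), MU_h = (f−2).
MRS = (h−2)/(f−2).
Substitute h = 14: MRS = 12/(f − 2). Setting this equal to 12/11 gives f − 2 = 12/(12/11) = 11, so f = 13.

f = 13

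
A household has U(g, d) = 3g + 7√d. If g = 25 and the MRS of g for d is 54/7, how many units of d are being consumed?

d = 81

MU_g = 3, MU_d = 7/(2√d).
MRS = 3 ÷ (7/(2√d)).
MRS depends only on d: (6/7)·√d = 54/7 ⇒ √d = (54/7)/(6/7) = 9 ⇒ d = 81.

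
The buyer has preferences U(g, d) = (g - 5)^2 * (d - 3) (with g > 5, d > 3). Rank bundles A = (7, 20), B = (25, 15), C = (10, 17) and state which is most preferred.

Bundle B

Evaluate utility at each bundle:
U(A) = 68.
U(B) = 4800.
U(C) = 350.
Highest utility is B, so B ≻ C ≻ A.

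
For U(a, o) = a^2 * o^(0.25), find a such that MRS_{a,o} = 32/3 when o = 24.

a = 18

MU_a = 2·a·o^(0.25) and MU_o = 0.25·a^2·o^(-0.75).
MRS = MU_a/MU_o = (8)·o/a.
Substitute o = 24: MRS = 192/a. Setting 192/a = 32/3 gives a = 192/(32/3) = 18.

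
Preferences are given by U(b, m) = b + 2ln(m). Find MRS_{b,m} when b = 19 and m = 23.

MU_b = 1, MU_m = 2/m.
MRS = 1 ÷ (2/m).
At (19, 23): MRS = 11.5.
The indifference curve has slope −11.5 at this bundle.

MRS = 11.5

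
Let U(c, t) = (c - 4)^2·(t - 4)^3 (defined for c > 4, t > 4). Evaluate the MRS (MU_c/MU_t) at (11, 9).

MU_c = 2·(c−4)·(t−4)^3, MU_t = 3·(c−4)^2·(t−4)^2.
MRS = (2/3)·(t−4)/(c−4).
At (11, 9): MRS = 10/21.
The indifference curve has slope −10/21 at this bundle.

MRS = 10/21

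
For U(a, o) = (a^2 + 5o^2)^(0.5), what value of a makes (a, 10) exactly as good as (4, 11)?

a = 11

U depends on (a, o) only through S = a^2 + 5o^2, so equal utility means equal S. At (4, 11): S = 621.
With o = 10: 5·10^2 = 500, so a^2 = 621 − 500 = 121.
Hence a = √121 = 11.
Check: U(11, 10) = 24.9199.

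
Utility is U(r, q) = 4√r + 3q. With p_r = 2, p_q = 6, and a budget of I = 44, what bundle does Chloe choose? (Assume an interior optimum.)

r* = 4, q* = 6

MU_r = 4/(2√r), MU_q = 3.
MRS = 4/(2√r) ÷ 3.
Tangency: set MRS = p_r/p_q = 2/6 = 1/3.
MRS depends only on r: (2/3)/√r = 1/3 ⇒ √r = (2/3)/(1/3) = 2 ⇒ r* = 4.
From the budget, 6·q = 44 − 2·4 = 36, so q* = 6.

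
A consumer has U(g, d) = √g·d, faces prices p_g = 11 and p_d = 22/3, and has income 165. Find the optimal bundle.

g* = 5, d* = 15

MU_g = 0.5·g^(-0.5)·d and MU_d = √g.
MRS = MU_g/MU_d = (0.5)·d/g.
Tangency: set MRS = p_g/p_d = 11/(22/3) = 1.5.
So (0.5)·d/g = 1.5, i.e. d = 3·g.
Substitute into the budget 11·g + (22/3)·d = 165: 33·g = 165, so g* = 5.
Then d* = 3·5 = 15.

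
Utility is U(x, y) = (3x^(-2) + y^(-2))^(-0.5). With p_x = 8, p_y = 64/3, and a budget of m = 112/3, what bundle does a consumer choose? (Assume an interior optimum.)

For CES with ρ = -2, MRS = (3/1)·(y/x)^3.
Tangency: set MRS = p_x/p_y = 8/(64/3) = 0.375.
So (y/x)^3 = 0.125; taking the cube root, y/x = 0.5, i.e. y = 0.5·x.
Substitute into the budget 8·x + (64/3)·y = 112/3: (56/3)·x = 112/3, so x* = 2 and y* = 0.5·2 = 1.

x* = 2, y* = 1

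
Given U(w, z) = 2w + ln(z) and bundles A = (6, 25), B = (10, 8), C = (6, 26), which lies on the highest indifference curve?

Bundle B

Evaluate utility at each bundle:
U(A) = 15.219.
U(B) = 22.079.
U(C) = 15.258.
Highest utility is B, so B ≻ C ≻ A.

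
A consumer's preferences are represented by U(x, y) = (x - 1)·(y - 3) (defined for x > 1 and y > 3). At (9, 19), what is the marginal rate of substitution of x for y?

MU_x = (y−3), MU_y = (x−1).
MRS = (y−3)/(x−1).
At (9, 19): MRS = 2.
That is, one extra unit of x is worth 2 units of y at the margin.

MRS = 2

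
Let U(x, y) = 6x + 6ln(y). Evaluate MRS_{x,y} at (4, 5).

MRS = 5

MU_x = 6, MU_y = 6/y.
MRS = 6 ÷ (6/y).
At (4, 5): MRS = 5.
So at (4, 5) the consumer would give up 5 units of y for one more unit of x.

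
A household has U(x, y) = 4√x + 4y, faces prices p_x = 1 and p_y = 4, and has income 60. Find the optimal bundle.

MU_x = 4/(2√x), MU_y = 4.
MRS = 4/(2√x) ÷ 4.
Tangency: set MRS = p_x/p_y = 1/4 = 0.25.
MRS depends only on x: 0.5/√x = 0.25 ⇒ √x = 0.5/0.25 = 2 ⇒ x* = 4.
From the budget, 4·y = 60 − 1·4 = 56, so y* = 14.

x* = 4, y* = 14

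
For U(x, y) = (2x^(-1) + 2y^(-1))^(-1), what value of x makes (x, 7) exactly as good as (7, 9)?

x = 9

U depends on (x, y) only through S = 2x^(-1) + 2y^(-1), so equal utility means equal S. At (7, 9): S = 32/63.
With y = 7: 2·7^(-1) = 2/7, so 2x^(-1) = 32/63 − 2/7 = 2/9, i.e. x^(-1) = 1/9.
Hence x = 1/(1/9) = 9.
Check: U(9, 7) = 1.9688.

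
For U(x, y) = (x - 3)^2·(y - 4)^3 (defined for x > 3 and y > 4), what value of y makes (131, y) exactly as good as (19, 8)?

y = 5

U(19, 8) = 16384.
Set U(131, y) = 16384 and solve.
With x = 131: (131 − 3)^2 = 16384, so (y − 4)^3 = 16384/16384 = 1.
Taking the cube root (with y > 4): y − 4 = 1, so y = 5.
Check: U(131, 5) = 16384.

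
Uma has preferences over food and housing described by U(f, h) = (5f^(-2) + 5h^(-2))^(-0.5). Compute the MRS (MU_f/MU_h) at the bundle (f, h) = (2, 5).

MRS = 15.625

For CES with ρ = -2, MRS = (h/f)^3.
At (2, 5): MRS = 15.625.
That is, one extra unit of f is worth 15.625 units of h at the margin.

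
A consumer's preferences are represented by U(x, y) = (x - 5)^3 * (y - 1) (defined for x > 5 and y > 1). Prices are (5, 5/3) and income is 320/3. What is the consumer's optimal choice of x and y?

x* = 17, y* = 13

MU_x = 3·(x−5)^2·(y−1), MU_y = (x−5)^3.
MRS = (3/1)·(y−1)/(x−5).
Tangency: set MRS = p_x/p_y = 5/(5/3) = 3.
So (3/1)·(y − 1)/(x − 5) = 3, i.e. (y − 1) = (x − 5).
Rewrite the budget in excess-of-subsistence terms: 5·(x − 5) + (5/3)·(y − 1) = 320/3 − 5·5 − (5/3)·1 = 80.
Substituting, (20/3)·(x − 5) = 80, so x − 5 = 12 and x* = 17.
Then y − 1 = 12, so y* = 13.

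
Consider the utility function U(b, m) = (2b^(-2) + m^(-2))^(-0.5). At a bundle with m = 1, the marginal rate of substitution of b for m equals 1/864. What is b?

b = 12

For CES with ρ = -2, MRS = (2/1)·(m/b)^3.
Setting (2/1)·(1/b)^3 = 1/864 gives (1/b)^3 = 1/1728, so 1/b = 1/12 and b = 12.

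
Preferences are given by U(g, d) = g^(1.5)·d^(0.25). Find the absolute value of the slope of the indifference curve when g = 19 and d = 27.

MRS = 162/19

MU_g = 1.5·√g·d^(0.25) and MU_d = 0.25·g^(1.5)·d^(-0.75).
MRS = MU_g/MU_d = (6)·d/g.
At (19, 27): MRS = 162/19.
So at (19, 27) the consumer would give up 162/19 units of d for one more unit of g.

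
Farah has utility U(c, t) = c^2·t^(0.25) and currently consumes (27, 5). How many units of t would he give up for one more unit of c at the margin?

MRS = 40/27

MU_c = 2·c·t^(0.25) and MU_t = 0.25·c^2·t^(-0.75).
MRS = MU_c/MU_t = (8)·t/c.
At (27, 5): MRS = 40/27.
That is, one extra unit of c is worth 40/27 units of t at the margin.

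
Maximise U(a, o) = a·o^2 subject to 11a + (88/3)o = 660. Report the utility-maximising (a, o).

a* = 20, o* = 15

MU_a = o^2 and MU_o = 2·a·o.
MRS = MU_a/MU_o = (1/2)·o/a.
Tangency: set MRS = p_a/p_o = 11/(88/3) = 0.375.
So (1/2)·o/a = 0.375, i.e. o = 0.75·a.
Substitute into the budget 11·a + (88/3)·o = 660: 33·a = 660, so a* = 20.
Then o* = 0.75·20 = 15.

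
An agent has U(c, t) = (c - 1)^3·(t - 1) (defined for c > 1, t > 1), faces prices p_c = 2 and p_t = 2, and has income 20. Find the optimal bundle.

MU_c = 3·(c−1)^2·(t−1), MU_t = (c−1)^3.
MRS = (3/1)·(t−1)/(c−1).
Tangency: set MRS = p_c/p_t = 2/2 = 1.
So (3/1)·(t − 1)/(c − 1) = 1, i.e. (t − 1) = (1/3)·(c − 1).
Rewrite the budget in excess-of-subsistence terms: 2·(c − 1) + 2·(t − 1) = 20 − 2·1 − 2·1 = 16.
Substituting, (8/3)·(c − 1) = 16, so c − 1 = 6 and c* = 7.
Then t − 1 = (1/3)·6 = 2, so t* = 3.

c* = 7, t* = 3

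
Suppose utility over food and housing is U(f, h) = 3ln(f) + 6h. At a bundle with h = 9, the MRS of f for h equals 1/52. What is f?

f = 26

MU_f = 3/f, MU_h = 6.
MRS = 3/f ÷ 6.
MRS depends only on f: 0.5/f = 1/52 ⇒ f = 0.5/(1/52) = 26.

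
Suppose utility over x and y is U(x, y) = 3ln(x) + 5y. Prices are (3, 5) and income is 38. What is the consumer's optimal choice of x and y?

x* = 1, y* = 7

MU_x = 3/x, MU_y = 5.
MRS = 3/x ÷ 5.
Tangency: set MRS = p_x/p_y = 3/5 = 0.6.
MRS depends only on x: 0.6/x = 0.6 ⇒ x* = 0.6/0.6 = 1.
From the budget, 5·y = 38 − 3·1 = 35, so y* = 7.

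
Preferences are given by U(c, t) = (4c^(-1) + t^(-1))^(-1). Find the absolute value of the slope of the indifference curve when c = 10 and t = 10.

For CES with ρ = -1, MRS = (4/1)·(t/c)^2.
At (10, 10): MRS = 4.
That is, one extra unit of c is worth 4 units of t at the margin.

MRS = 4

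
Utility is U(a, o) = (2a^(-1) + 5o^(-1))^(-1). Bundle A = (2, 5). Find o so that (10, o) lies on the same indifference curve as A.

U depends on (a, o) only through S = 2a^(-1) + 5o^(-1), so equal utility means equal S. At (2, 5): S = 2.
With a = 10: 2·10^(-1) = 0.2, so 5o^(-1) = 2 − 0.2 = 1.8, i.e. o^(-1) = 9/25.
Hence o = 1/(9/25) = 25/9.
Check: U(10, 25/9) = 0.5.

o = 25/9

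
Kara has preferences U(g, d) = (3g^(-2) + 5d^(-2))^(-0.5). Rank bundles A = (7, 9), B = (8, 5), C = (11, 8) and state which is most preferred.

Bundle C

Evaluate utility at each bundle:
U(A) = 2.852.
U(B) = 2.013.
U(C) = 3.117.
Highest utility is C, so C ≻ A ≻ B.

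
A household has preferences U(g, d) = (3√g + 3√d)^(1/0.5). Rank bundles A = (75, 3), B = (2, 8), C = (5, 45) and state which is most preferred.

Evaluate utility at each bundle:
U(A) = 972.000.
U(B) = 162.000.
U(C) = 720.000.
Highest utility is A, so A ≻ C ≻ B.

Bundle A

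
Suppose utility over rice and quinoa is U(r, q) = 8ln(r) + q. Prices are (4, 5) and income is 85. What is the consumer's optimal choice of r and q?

MU_r = 8/r, MU_q = 1.
MRS = 8/r ÷ 1.
Tangency: set MRS = p_r/p_q = 4/5 = 0.8.
MRS depends only on r: 8/r = 0.8 ⇒ r* = 8/0.8 = 10.
From the budget, 5·q = 85 − 4·10 = 45, so q* = 9.

r* = 10, q* = 9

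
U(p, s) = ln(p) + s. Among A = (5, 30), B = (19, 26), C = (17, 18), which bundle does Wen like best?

Bundle A

Evaluate utility at each bundle:
U(A) = 31.609.
U(B) = 28.944.
U(C) = 20.833.
Highest utility is A, so A ≻ B ≻ C.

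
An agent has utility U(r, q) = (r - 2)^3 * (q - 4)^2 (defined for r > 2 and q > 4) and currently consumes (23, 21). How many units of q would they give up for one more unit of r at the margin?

MRS = 17/14

MU_r = 3·(r−2)^2·(q−4)^2, MU_q = 2·(r−2)^3·(q−4).
MRS = (3/2)·(q−4)/(r−2).
At (23, 21): MRS = 17/14.
That is, one extra unit of r is worth 17/14 units of q at the margin.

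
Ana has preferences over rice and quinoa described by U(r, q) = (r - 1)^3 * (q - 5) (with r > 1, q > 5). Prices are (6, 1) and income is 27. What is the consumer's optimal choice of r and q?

r* = 3, q* = 9

MU_r = 3·(r−1)^2·(q−5), MU_q = (r−1)^3.
MRS = (3/1)·(q−5)/(r−1).
Tangency: set MRS = p_r/p_q = 6/1 = 6.
So (3/1)·(q − 5)/(r − 1) = 6, i.e. (q − 5) = 2·(r − 1).
Rewrite the budget in excess-of-subsistence terms: 6·(r − 1) + 1·(q − 5) = 27 − 6·1 − 1·5 = 16.
Substituting, 8·(r − 1) = 16, so r − 1 = 2 and r* = 3.
Then q − 5 = 2·2 = 4, so q* = 9.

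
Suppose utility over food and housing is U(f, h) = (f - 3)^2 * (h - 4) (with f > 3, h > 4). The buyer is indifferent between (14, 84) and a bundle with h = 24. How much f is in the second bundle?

U(14, 84) = 9680.
Set U(f, 24) = 9680 and solve.
With h = 24: (24 − 4) = 20, so (f − 3)^2 = 9680/20 = 484.
Taking the square root (with f > 3): f − 3 = 22, so f = 25.
Check: U(25, 24) = 9680.

f = 25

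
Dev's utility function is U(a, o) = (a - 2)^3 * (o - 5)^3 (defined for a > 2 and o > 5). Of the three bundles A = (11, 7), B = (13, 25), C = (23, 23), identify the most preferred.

Bundle C

Evaluate utility at each bundle:
U(A) = 5832.
U(B) = 10648000.
U(C) = 54010152.
Highest utility is C, so C ≻ B ≻ A.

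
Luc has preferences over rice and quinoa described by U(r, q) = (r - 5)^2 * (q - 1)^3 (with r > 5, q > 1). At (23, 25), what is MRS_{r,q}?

MRS = 8/9

MU_r = 2·(r−5)·(q−1)^3, MU_q = 3·(r−5)^2·(q−1)^2.
MRS = (2/3)·(q−1)/(r−5).
At (23, 25): MRS = 8/9.
That is, one extra unit of r is worth 8/9 units of q at the margin.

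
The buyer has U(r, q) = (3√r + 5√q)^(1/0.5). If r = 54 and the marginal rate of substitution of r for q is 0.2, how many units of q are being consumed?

For CES with ρ = 0.5, MRS = (3/5)·√(q/r).
Setting (3/5)·√(q/54) = 0.2 gives √(q/54) = 1/3, so q/54 = 1/9 and q = 6.

q = 6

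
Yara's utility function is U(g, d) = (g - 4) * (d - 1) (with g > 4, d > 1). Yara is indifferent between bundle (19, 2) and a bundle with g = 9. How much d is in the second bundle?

d = 4

U(19, 2) = 15.
Set U(9, d) = 15 and solve.
With g = 9: (9 − 4) = 5, so (d − 1) = 15/5 = 3.
So d = 1 + 3 = 4.
Check: U(9, 4) = 15.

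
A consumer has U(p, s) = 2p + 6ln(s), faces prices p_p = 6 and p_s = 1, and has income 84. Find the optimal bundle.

MU_p = 2, MU_s = 6/s.
MRS = 2 ÷ (6/s).
Tangency: set MRS = p_p/p_s = 6/1 = 6.
MRS depends only on s: (1/3)·s = 6 ⇒ s* = 6/(1/3) = 18.
From the budget, 6·p = 84 − 1·18 = 66, so p* = 11.

p* = 11, s* = 18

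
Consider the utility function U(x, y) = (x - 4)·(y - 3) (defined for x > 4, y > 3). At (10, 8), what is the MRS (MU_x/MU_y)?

MRS = 5/6

MU_x = (y−3), MU_y = (x−4).
MRS = (y−3)/(x−4).
At (10, 8): MRS = 5/6.
That is, one extra unit of x is worth 5/6 units of y at the margin.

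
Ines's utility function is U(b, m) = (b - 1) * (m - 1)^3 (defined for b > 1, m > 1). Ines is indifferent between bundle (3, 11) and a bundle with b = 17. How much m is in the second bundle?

U(3, 11) = 2000.
Set U(17, m) = 2000 and solve.
With b = 17: (17 − 1) = 16, so (m − 1)^3 = 2000/16 = 125.
Taking the cube root (with m > 1): m − 1 = 5, so m = 6.
Check: U(17, 6) = 2000.

m = 6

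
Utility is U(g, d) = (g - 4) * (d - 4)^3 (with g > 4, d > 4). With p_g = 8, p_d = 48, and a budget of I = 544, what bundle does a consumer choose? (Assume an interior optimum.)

g* = 14, d* = 9

MU_g = (d−4)^3, MU_d = 3·(g−4)·(d−4)^2.
MRS = (1/3)·(d−4)/(g−4).
Tangency: set MRS = p_g/p_d = 8/48 = 1/6.
So (1/3)·(d − 4)/(g − 4) = 1/6, i.e. (d − 4) = 0.5·(g − 4).
Rewrite the budget in excess-of-subsistence terms: 8·(g − 4) + 48·(d − 4) = 544 − 8·4 − 48·4 = 320.
Substituting, 32·(g − 4) = 320, so g − 4 = 10 and g* = 14.
Then d − 4 = 0.5·10 = 5, so d* = 9.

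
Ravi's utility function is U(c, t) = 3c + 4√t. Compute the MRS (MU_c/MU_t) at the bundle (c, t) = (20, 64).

MRS = 12

MU_c = 3, MU_t = 4/(2√t).
MRS = 3 ÷ (4/(2√t)).
At (20, 64): MRS = 12.
That is, one extra unit of c is worth 12 units of t at the margin.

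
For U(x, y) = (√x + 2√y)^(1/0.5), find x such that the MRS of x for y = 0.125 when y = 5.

x = 80

For CES with ρ = 0.5, MRS = (1/2)·√(y/x).
Setting (1/2)·√(5/x) = 0.125 gives √(5/x) = 0.25, so 5/x = 1/16 and x = 80.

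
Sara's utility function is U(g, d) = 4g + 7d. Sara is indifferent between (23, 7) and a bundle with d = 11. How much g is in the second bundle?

U(23, 7) = 141.
Set U(g, 11) = 141 and solve.
4g + 7·11 = 141 ⇒ 4g = 64 ⇒ g = 16.
Check: U(16, 11) = 141.

g = 16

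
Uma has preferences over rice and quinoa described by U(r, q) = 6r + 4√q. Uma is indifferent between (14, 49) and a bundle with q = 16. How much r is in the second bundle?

r = 16

U(14, 49) = 112.
Set U(r, 16) = 112 and solve.
With q = 16: √16 = 4, so 6r = 112 − 4·4 = 96 and r = 16.
Check: U(16, 16) = 112.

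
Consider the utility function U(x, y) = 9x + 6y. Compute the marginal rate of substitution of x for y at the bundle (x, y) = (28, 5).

MRS = 1.5

MU_x = 9, MU_y = 6, so MRS = 9/6 = 1.5 at every bundle.
At (28, 5): MRS = 1.5.
So at (28, 5) the consumer would give up 1.5 units of y for one more unit of x.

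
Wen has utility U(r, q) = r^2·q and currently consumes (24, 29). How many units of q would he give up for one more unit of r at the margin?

MU_r = 2·r·q and MU_q = r^2.
MRS = MU_r/MU_q = (2/1)·q/r.
At (24, 29): MRS = 29/12.
That is, one extra unit of r is worth 29/12 units of q at the margin.

MRS = 29/12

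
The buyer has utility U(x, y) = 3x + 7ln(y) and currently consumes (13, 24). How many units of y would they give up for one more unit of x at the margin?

MRS = 72/7

MU_x = 3, MU_y = 7/y.
MRS = 3 ÷ (7/y).
At (13, 24): MRS = 72/7.
That is, one extra unit of x is worth 72/7 units of y at the margin.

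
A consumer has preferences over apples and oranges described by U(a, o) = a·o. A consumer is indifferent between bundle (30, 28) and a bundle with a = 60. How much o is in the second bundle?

o = 14

U(30, 28) = 840.
Set U(60, o) = 840 and solve.
With a = 60: o = 840/60 = 14.
Check: U(60, 14) = 840.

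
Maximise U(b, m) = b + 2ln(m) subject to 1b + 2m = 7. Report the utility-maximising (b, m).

MU_b = 1, MU_m = 2/m.
MRS = 1 ÷ (2/m).
Tangency: set MRS = p_b/p_m = 1/2 = 0.5.
MRS depends only on m: 0.5·m = 0.5 ⇒ m* = 0.5/0.5 = 1.
From the budget, 1·b = 7 − 2·1 = 5, so b* = 5.

b* = 5, m* = 1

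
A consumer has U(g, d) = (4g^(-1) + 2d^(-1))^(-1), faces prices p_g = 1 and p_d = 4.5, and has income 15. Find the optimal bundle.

g* = 6, d* = 2

For CES with ρ = -1, MRS = (4/2)·(d/g)^2.
Tangency: set MRS = p_g/p_d = 1/4.5 = 2/9.
So (d/g)^2 = 1/9; taking the square root, d/g = 1/3, i.e. d = (1/3)·g.
Substitute into the budget 1·g + 4.5·d = 15: 2.5·g = 15, so g* = 6 and d* = (1/3)·6 = 2.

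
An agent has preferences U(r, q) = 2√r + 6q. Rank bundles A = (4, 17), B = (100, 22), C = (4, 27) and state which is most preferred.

Evaluate utility at each bundle:
U(A) = 106.000.
U(B) = 152.000.
U(C) = 166.000.
Highest utility is C, so C ≻ B ≻ A.

Bundle C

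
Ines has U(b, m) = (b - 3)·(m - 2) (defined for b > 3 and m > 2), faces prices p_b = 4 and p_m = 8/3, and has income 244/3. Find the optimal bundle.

MU_b = (m−2), MU_m = (b−3).
MRS = (m−2)/(b−3).
Tangency: set MRS = p_b/p_m = 4/(8/3) = 1.5.
So (m − 2)/(b − 3) = 1.5, i.e. (m − 2) = 1.5·(b − 3).
Rewrite the budget in excess-of-subsistence terms: 4·(b − 3) + (8/3)·(m − 2) = 244/3 − 4·3 − (8/3)·2 = 64.
Substituting, 8·(b − 3) = 64, so b − 3 = 8 and b* = 11.
Then m − 2 = 1.5·8 = 12, so m* = 14.

b* = 11, m* = 14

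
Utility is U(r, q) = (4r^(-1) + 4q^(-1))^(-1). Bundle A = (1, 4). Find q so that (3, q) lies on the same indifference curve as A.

q = 12/11

U depends on (r, q) only through S = 4r^(-1) + 4q^(-1), so equal utility means equal S. At (1, 4): S = 5.
With r = 3: 4·3^(-1) = 4/3, so 4q^(-1) = 5 − 4/3 = 11/3, i.e. q^(-1) = 11/12.
Hence q = 1/(11/12) = 12/11.
Check: U(3, 12/11) = 0.2.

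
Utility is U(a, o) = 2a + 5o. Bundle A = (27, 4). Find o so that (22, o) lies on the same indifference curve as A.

U(27, 4) = 74.
Set U(22, o) = 74 and solve.
2·22 + 5o = 74 ⇒ 5o = 30 ⇒ o = 6.
Check: U(22, 6) = 74.

o = 6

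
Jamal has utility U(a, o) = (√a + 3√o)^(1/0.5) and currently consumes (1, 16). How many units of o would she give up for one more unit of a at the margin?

MRS = 4/3

For CES with ρ = 0.5, MRS = (1/3)·√(o/a).
At (1, 16): MRS = 4/3.
That is, one extra unit of a is worth 4/3 units of o at the margin.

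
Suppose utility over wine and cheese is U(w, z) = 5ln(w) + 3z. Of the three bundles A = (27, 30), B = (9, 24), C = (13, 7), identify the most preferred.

Evaluate utility at each bundle:
U(A) = 106.479.
U(B) = 82.986.
U(C) = 33.825.
Highest utility is A, so A ≻ B ≻ C.

Bundle A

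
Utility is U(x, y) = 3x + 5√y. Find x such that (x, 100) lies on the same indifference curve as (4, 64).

x = 2/3

U(4, 64) = 52.
Set U(x, 100) = 52 and solve.
With y = 100: √100 = 10, so 3x = 52 − 5·10 = 2 and x = 2/3.
Check: U(2/3, 100) = 52.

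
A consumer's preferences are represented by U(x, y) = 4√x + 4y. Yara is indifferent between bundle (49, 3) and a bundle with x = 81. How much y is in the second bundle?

y = 1

U(49, 3) = 40.
Set U(81, y) = 40 and solve.
With x = 81: √81 = 9, so 4y = 40 − 4·9 = 4 and y = 1.
Check: U(81, 1) = 40.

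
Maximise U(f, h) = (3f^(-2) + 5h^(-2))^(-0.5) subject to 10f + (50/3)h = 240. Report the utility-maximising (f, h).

For CES with ρ = -2, MRS = (3/5)·(h/f)^3.
Tangency: set MRS = p_f/p_h = 10/(50/3) = 0.6.
So (h/f)^3 = 1; taking the cube root, h/f = 1, i.e. h = f.
Substitute into the budget 10·f + (50/3)·h = 240: (80/3)·f = 240, so f* = 9 and h* = 9.

f* = 9, h* = 9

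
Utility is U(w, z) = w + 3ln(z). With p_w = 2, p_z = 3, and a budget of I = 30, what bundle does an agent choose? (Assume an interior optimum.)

MU_w = 1, MU_z = 3/z.
MRS = 1 ÷ (3/z).
Tangency: set MRS = p_w/p_z = 2/3.
MRS depends only on z: (1/3)·z = 2/3 ⇒ z* = (2/3)/(1/3) = 2.
From the budget, 2·w = 30 − 3·2 = 24, so w* = 12.

w* = 12, z* = 2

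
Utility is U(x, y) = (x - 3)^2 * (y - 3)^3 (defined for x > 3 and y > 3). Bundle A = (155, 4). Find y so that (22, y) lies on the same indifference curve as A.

y = 7

U(155, 4) = 23104.
Set U(22, y) = 23104 and solve.
With x = 22: (22 − 3)^2 = 361, so (y − 3)^3 = 23104/361 = 64.
Taking the cube root (with y > 3): y − 3 = 4, so y = 7.
Check: U(22, 7) = 23104.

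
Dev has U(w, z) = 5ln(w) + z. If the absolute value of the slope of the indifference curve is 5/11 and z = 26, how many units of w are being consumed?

MU_w = 5/w, MU_z = 1.
MRS = 5/w ÷ 1.
MRS depends only on w: 5/w = 5/11 ⇒ w = 5/(5/11) = 11.

w = 11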